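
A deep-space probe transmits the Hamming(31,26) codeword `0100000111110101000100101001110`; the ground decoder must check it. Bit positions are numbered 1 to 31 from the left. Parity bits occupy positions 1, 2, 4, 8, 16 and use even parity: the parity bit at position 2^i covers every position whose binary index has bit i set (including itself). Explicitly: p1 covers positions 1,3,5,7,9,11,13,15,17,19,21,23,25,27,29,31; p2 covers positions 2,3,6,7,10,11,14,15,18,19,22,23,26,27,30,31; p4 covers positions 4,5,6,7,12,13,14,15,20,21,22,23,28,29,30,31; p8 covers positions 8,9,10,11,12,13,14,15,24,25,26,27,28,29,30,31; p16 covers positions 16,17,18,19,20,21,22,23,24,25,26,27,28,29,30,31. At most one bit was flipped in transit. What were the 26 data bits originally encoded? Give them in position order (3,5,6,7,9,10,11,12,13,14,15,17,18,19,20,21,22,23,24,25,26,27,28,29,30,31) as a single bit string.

s1: b1⊕b3⊕b5⊕b7⊕b9⊕b11⊕b13⊕b15⊕b17⊕b19⊕b21⊕b23⊕b25⊕b27⊕b29⊕b31 = 0⊕0⊕0⊕0⊕1⊕1⊕0⊕0⊕0⊕0⊕0⊕1⊕1⊕0⊕1⊕0 = 1
s2: b2⊕b3⊕b6⊕b7⊕b10⊕b11⊕b14⊕b15⊕b18⊕b19⊕b22⊕b23⊕b26⊕b27⊕b30⊕b31 = 1⊕0⊕0⊕0⊕1⊕1⊕1⊕0⊕0⊕0⊕0⊕1⊕0⊕0⊕1⊕0 = 0
s4: b4⊕b5⊕b6⊕b7⊕b12⊕b13⊕b14⊕b15⊕b20⊕b21⊕b22⊕b23⊕b28⊕b29⊕b30⊕b31 = 0⊕0⊕0⊕0⊕1⊕0⊕1⊕0⊕1⊕0⊕0⊕1⊕1⊕1⊕1⊕0 = 1
s8: b8⊕b9⊕b10⊕b11⊕b12⊕b13⊕b14⊕b15⊕b24⊕b25⊕b26⊕b27⊕b28⊕b29⊕b30⊕b31 = 1⊕1⊕1⊕1⊕1⊕0⊕1⊕0⊕0⊕1⊕0⊕0⊕1⊕1⊕1⊕0 = 0
s16: b16⊕b17⊕b18⊕b19⊕b20⊕b21⊕b22⊕b23⊕b24⊕b25⊕b26⊕b27⊕b28⊕b29⊕b30⊕b31 = 1⊕0⊕0⊕0⊕1⊕0⊕0⊕1⊕0⊕1⊕0⊕0⊕1⊕1⊕1⊕0 = 1
Syndrome (s16...s1) = 10101 → position 21.
Flip bit 21: corrected codeword = 0100000111110101000110101001110
Data bits at positions 3,5,6,7,9,10,11,12,13,14,15,17,18,19,20,21,22,23,24,25,26,27,28,29,30,31: 00001111010000110101001110

00001111010000110101001110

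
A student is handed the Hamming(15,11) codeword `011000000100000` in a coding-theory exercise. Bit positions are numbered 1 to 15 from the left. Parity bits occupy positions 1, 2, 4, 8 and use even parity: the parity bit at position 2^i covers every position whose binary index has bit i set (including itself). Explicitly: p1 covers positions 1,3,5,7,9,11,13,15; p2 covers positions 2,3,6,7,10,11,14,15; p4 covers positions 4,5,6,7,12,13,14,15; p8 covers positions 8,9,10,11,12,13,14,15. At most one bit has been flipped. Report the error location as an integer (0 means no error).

s1: b1⊕b3⊕b5⊕b7⊕b9⊕b11⊕b13⊕b15 = 0⊕1⊕0⊕0⊕0⊕0⊕0⊕0 = 1
s2: b2⊕b3⊕b6⊕b7⊕b10⊕b11⊕b14⊕b15 = 1⊕1⊕0⊕0⊕1⊕0⊕0⊕0 = 1
s4: b4⊕b5⊕b6⊕b7⊕b12⊕b13⊕b14⊕b15 = 0⊕0⊕0⊕0⊕0⊕0⊕0⊕0 = 0
s8: b8⊕b9⊕b10⊕b11⊕b12⊕b13⊕b14⊕b15 = 0⊕0⊕1⊕0⊕0⊕0⊕0⊕0 = 1
Syndrome (s8...s1) = 1011 → position 11.

11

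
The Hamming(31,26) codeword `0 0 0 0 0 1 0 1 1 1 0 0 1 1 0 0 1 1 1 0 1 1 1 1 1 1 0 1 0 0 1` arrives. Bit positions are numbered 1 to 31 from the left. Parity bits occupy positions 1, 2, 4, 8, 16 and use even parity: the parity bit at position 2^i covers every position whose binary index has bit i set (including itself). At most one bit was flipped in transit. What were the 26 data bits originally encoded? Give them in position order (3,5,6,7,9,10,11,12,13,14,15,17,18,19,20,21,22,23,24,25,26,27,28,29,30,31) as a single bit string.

s1: b1⊕b3⊕b5⊕b7⊕b9⊕b11⊕b13⊕b15⊕b17⊕b19⊕b21⊕b23⊕b25⊕b27⊕b29⊕b31 = 0⊕0⊕0⊕0⊕1⊕0⊕1⊕0⊕1⊕1⊕1⊕1⊕1⊕0⊕0⊕1 = 0
s2: b2⊕b3⊕b6⊕b7⊕b10⊕b11⊕b14⊕b15⊕b18⊕b19⊕b22⊕b23⊕b26⊕b27⊕b30⊕b31 = 0⊕0⊕1⊕0⊕1⊕0⊕1⊕0⊕1⊕1⊕1⊕1⊕1⊕0⊕0⊕1 = 1
s4: b4⊕b5⊕b6⊕b7⊕b12⊕b13⊕b14⊕b15⊕b20⊕b21⊕b22⊕b23⊕b28⊕b29⊕b30⊕b31 = 0⊕0⊕1⊕0⊕0⊕1⊕1⊕0⊕0⊕1⊕1⊕1⊕1⊕0⊕0⊕1 = 0
s8: b8⊕b9⊕b10⊕b11⊕b12⊕b13⊕b14⊕b15⊕b24⊕b25⊕b26⊕b27⊕b28⊕b29⊕b30⊕b31 = 1⊕1⊕1⊕0⊕0⊕1⊕1⊕0⊕1⊕1⊕1⊕0⊕1⊕0⊕0⊕1 = 0
s16: b16⊕b17⊕b18⊕b19⊕b20⊕b21⊕b22⊕b23⊕b24⊕b25⊕b26⊕b27⊕b28⊕b29⊕b30⊕b31 = 0⊕1⊕1⊕1⊕0⊕1⊕1⊕1⊕1⊕1⊕1⊕0⊕1⊕0⊕0⊕1 = 1
Syndrome (s16...s1) = 10010 → position 18.
Flip bit 18: corrected codeword = 0000010111001100101011111101001
Data bits at positions 3,5,6,7,9,10,11,12,13,14,15,17,18,19,20,21,22,23,24,25,26,27,28,29,30,31: 00101100110101011111101001

00101100110101011111101001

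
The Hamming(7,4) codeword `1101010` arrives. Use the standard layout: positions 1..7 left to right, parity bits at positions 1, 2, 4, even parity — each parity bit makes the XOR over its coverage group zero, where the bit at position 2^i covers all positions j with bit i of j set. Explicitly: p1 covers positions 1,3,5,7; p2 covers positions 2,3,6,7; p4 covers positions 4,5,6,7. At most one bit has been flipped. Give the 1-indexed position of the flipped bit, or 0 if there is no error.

s1: b1⊕b3⊕b5⊕b7 = 1⊕0⊕0⊕0 = 1
s2: b2⊕b3⊕b6⊕b7 = 1⊕0⊕1⊕0 = 0
s4: b4⊕b5⊕b6⊕b7 = 1⊕0⊕1⊕0 = 0
Syndrome (s4...s1) = 001 → position 1.

1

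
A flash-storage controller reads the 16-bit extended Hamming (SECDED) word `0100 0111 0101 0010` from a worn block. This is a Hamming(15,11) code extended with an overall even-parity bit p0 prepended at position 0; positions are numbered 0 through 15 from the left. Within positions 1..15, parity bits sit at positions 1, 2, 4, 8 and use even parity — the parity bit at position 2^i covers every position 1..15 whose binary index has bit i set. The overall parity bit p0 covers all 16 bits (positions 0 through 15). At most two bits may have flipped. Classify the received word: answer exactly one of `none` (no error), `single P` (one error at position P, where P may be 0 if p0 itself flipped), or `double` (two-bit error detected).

s1: b1⊕b3⊕b5⊕b7⊕b9⊕b11⊕b13⊕b15 = 1⊕0⊕1⊕1⊕1⊕1⊕0⊕0 = 1
s2: b2⊕b3⊕b6⊕b7⊕b10⊕b11⊕b14⊕b15 = 0⊕0⊕1⊕1⊕0⊕1⊕1⊕0 = 0
s4: b4⊕b5⊕b6⊕b7⊕b12⊕b13⊕b14⊕b15 = 0⊕1⊕1⊕1⊕0⊕0⊕1⊕0 = 0
s8: b8⊕b9⊕b10⊕b11⊕b12⊕b13⊕b14⊕b15 = 0⊕1⊕0⊕1⊕0⊕0⊕1⊕0 = 1
Syndrome (s8...s1) = 1001 → position 9.
Overall parity (XOR of all 16 bits, including p0): 0⊕1⊕0⊕0⊕0⊕1⊕1⊕1⊕0⊕1⊕0⊕1⊕0⊕0⊕1⊕0 = 1
Overall=1, syndrome position=9 → single-bit error at position 9.

single 9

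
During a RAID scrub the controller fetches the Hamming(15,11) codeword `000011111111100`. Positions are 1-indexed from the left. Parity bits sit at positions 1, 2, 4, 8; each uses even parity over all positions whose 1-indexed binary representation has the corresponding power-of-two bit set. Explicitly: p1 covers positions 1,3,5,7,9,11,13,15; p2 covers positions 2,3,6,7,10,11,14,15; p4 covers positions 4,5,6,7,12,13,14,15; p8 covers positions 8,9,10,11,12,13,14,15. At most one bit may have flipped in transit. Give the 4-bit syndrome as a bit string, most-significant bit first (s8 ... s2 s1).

s1: b1⊕b3⊕b5⊕b7⊕b9⊕b11⊕b13⊕b15 = 0⊕0⊕1⊕1⊕1⊕1⊕1⊕0 = 1
s2: b2⊕b3⊕b6⊕b7⊕b10⊕b11⊕b14⊕b15 = 0⊕0⊕1⊕1⊕1⊕1⊕0⊕0 = 0
s4: b4⊕b5⊕b6⊕b7⊕b12⊕b13⊕b14⊕b15 = 0⊕1⊕1⊕1⊕1⊕1⊕0⊕0 = 1
s8: b8⊕b9⊕b10⊕b11⊕b12⊕b13⊕b14⊕b15 = 1⊕1⊕1⊕1⊕1⊕1⊕0⊕0 = 0
Syndrome (s8...s1) = 0101 → position 5.

0101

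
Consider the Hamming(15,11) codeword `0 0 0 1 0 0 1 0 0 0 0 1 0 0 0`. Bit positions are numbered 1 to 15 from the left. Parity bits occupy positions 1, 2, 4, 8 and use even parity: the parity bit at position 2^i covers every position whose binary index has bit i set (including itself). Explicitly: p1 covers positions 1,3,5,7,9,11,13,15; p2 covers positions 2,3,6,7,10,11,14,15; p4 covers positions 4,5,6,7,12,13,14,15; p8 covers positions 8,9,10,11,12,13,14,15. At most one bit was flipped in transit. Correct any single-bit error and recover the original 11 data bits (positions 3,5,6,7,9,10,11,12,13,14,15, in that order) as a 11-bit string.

s1: b1⊕b3⊕b5⊕b7⊕b9⊕b11⊕b13⊕b15 = 0⊕0⊕0⊕1⊕0⊕0⊕0⊕0 = 1
s2: b2⊕b3⊕b6⊕b7⊕b10⊕b11⊕b14⊕b15 = 0⊕0⊕0⊕1⊕0⊕0⊕0⊕0 = 1
s4: b4⊕b5⊕b6⊕b7⊕b12⊕b13⊕b14⊕b15 = 1⊕0⊕0⊕1⊕1⊕0⊕0⊕0 = 1
s8: b8⊕b9⊕b10⊕b11⊕b12⊕b13⊕b14⊕b15 = 0⊕0⊕0⊕0⊕1⊕0⊕0⊕0 = 1
Syndrome (s8...s1) = 1111 → position 15.
Flip bit 15: corrected codeword = 000100100001001
Data bits at positions 3,5,6,7,9,10,11,12,13,14,15: 00010001001

00010001001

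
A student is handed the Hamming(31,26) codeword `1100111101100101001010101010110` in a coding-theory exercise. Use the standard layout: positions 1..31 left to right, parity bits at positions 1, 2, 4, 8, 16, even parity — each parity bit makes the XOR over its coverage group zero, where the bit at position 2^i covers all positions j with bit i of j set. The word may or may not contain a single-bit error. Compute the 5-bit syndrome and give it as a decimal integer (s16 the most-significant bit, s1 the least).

0

s1: b1⊕b3⊕b5⊕b7⊕b9⊕b11⊕b13⊕b15⊕b17⊕b19⊕b21⊕b23⊕b25⊕b27⊕b29⊕b31 = 1⊕0⊕1⊕1⊕0⊕1⊕0⊕0⊕0⊕1⊕1⊕1⊕1⊕1⊕1⊕0 = 0
s2: b2⊕b3⊕b6⊕b7⊕b10⊕b11⊕b14⊕b15⊕b18⊕b19⊕b22⊕b23⊕b26⊕b27⊕b30⊕b31 = 1⊕0⊕1⊕1⊕1⊕1⊕1⊕0⊕0⊕1⊕0⊕1⊕0⊕1⊕1⊕0 = 0
s4: b4⊕b5⊕b6⊕b7⊕b12⊕b13⊕b14⊕b15⊕b20⊕b21⊕b22⊕b23⊕b28⊕b29⊕b30⊕b31 = 0⊕1⊕1⊕1⊕0⊕0⊕1⊕0⊕0⊕1⊕0⊕1⊕0⊕1⊕1⊕0 = 0
s8: b8⊕b9⊕b10⊕b11⊕b12⊕b13⊕b14⊕b15⊕b24⊕b25⊕b26⊕b27⊕b28⊕b29⊕b30⊕b31 = 1⊕0⊕1⊕1⊕0⊕0⊕1⊕0⊕0⊕1⊕0⊕1⊕0⊕1⊕1⊕0 = 0
s16: b16⊕b17⊕b18⊕b19⊕b20⊕b21⊕b22⊕b23⊕b24⊕b25⊕b26⊕b27⊕b28⊕b29⊕b30⊕b31 = 1⊕0⊕0⊕1⊕0⊕1⊕0⊕1⊕0⊕1⊕0⊕1⊕0⊕1⊕1⊕0 = 0
Syndrome (s16...s1) = 00000 → position 0 (no error).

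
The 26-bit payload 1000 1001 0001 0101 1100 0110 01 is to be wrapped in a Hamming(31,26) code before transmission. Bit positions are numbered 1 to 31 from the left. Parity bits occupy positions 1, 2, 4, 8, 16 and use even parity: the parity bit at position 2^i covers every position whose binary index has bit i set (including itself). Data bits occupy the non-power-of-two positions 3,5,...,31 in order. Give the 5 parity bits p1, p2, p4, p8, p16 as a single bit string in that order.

00010

Place data bits at non-power-of-two positions: b3=1, b5=0, b6=0, b7=0, b9=1, b10=0, b11=0, b12=1, b13=0, b14=0, b15=0, b17=1, b18=0, b19=1, b20=0, b21=1, b22=1, b23=1, b24=0, b25=0, b26=0, b27=1, b28=1, b29=0, b30=0, b31=1.
p1 = XOR of data positions {3,5,7,9,11,13,15,17,19,21,23,25,27,29,31} = 1⊕0⊕0⊕1⊕0⊕0⊕0⊕1⊕1⊕1⊕1⊕0⊕1⊕0⊕1 = 0
p2 = XOR of data positions {3,6,7,10,11,14,15,18,19,22,23,26,27,30,31} = 1⊕0⊕0⊕0⊕0⊕0⊕0⊕0⊕1⊕1⊕1⊕0⊕1⊕0⊕1 = 0
p4 = XOR of data positions {5,6,7,12,13,14,15,20,21,22,23,28,29,30,31} = 0⊕0⊕0⊕1⊕0⊕0⊕0⊕0⊕1⊕1⊕1⊕1⊕0⊕0⊕1 = 0
p8 = XOR of data positions {9,10,11,12,13,14,15,24,25,26,27,28,29,30,31} = 1⊕0⊕0⊕1⊕0⊕0⊕0⊕0⊕0⊕0⊕1⊕1⊕0⊕0⊕1 = 1
p16 = XOR of data positions {17,18,19,20,21,22,23,24,25,26,27,28,29,30,31} = 1⊕0⊕1⊕0⊕1⊕1⊕1⊕0⊕0⊕0⊕1⊕1⊕0⊕0⊕1 = 0
Parity bits p1,p2,p4,p8,p16 = 00010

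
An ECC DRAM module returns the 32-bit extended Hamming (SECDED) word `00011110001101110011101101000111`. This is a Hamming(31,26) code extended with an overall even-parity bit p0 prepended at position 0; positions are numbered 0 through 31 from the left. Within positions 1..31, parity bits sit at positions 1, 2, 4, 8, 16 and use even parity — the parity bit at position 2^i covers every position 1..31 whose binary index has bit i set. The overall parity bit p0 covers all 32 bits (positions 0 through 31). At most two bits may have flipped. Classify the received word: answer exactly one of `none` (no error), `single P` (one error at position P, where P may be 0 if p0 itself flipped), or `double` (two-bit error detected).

double

s1: b1⊕b3⊕b5⊕b7⊕b9⊕b11⊕b13⊕b15⊕b17⊕b19⊕b21⊕b23⊕b25⊕b27⊕b29⊕b31 = 0⊕1⊕1⊕0⊕0⊕1⊕1⊕1⊕0⊕1⊕0⊕1⊕1⊕0⊕1⊕1 = 0
s2: b2⊕b3⊕b6⊕b7⊕b10⊕b11⊕b14⊕b15⊕b18⊕b19⊕b22⊕b23⊕b26⊕b27⊕b30⊕b31 = 0⊕1⊕1⊕0⊕1⊕1⊕1⊕1⊕1⊕1⊕1⊕1⊕0⊕0⊕1⊕1 = 0
s4: b4⊕b5⊕b6⊕b7⊕b12⊕b13⊕b14⊕b15⊕b20⊕b21⊕b22⊕b23⊕b28⊕b29⊕b30⊕b31 = 1⊕1⊕1⊕0⊕0⊕1⊕1⊕1⊕1⊕0⊕1⊕1⊕0⊕1⊕1⊕1 = 0
s8: b8⊕b9⊕b10⊕b11⊕b12⊕b13⊕b14⊕b15⊕b24⊕b25⊕b26⊕b27⊕b28⊕b29⊕b30⊕b31 = 0⊕0⊕1⊕1⊕0⊕1⊕1⊕1⊕0⊕1⊕0⊕0⊕0⊕1⊕1⊕1 = 1
s16: b16⊕b17⊕b18⊕b19⊕b20⊕b21⊕b22⊕b23⊕b24⊕b25⊕b26⊕b27⊕b28⊕b29⊕b30⊕b31 = 0⊕0⊕1⊕1⊕1⊕0⊕1⊕1⊕0⊕1⊕0⊕0⊕0⊕1⊕1⊕1 = 1
Syndrome (s16...s1) = 11000 → position 24.
Overall parity (XOR of all 32 bits, including p0): 0⊕0⊕0⊕1⊕1⊕1⊕1⊕0⊕0⊕0⊕1⊕1⊕0⊕1⊕1⊕1⊕0⊕0⊕1⊕1⊕1⊕0⊕1⊕1⊕0⊕1⊕0⊕0⊕0⊕1⊕1⊕1 = 0
Overall=0, syndrome position=24 → double-bit error detected (uncorrectable).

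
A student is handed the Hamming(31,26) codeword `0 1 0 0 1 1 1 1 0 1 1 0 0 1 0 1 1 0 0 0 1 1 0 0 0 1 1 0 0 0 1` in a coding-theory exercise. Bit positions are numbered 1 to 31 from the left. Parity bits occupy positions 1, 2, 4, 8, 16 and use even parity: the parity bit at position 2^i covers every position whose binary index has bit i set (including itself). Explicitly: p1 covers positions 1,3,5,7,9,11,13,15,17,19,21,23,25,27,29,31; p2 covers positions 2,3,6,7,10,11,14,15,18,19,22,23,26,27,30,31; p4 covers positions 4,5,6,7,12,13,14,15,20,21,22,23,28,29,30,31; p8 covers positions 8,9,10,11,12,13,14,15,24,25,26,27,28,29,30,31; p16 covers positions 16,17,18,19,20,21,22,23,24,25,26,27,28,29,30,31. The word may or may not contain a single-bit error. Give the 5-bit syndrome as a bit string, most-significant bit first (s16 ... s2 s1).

s1: b1⊕b3⊕b5⊕b7⊕b9⊕b11⊕b13⊕b15⊕b17⊕b19⊕b21⊕b23⊕b25⊕b27⊕b29⊕b31 = 0⊕0⊕1⊕1⊕0⊕1⊕0⊕0⊕1⊕0⊕1⊕0⊕0⊕1⊕0⊕1 = 1
s2: b2⊕b3⊕b6⊕b7⊕b10⊕b11⊕b14⊕b15⊕b18⊕b19⊕b22⊕b23⊕b26⊕b27⊕b30⊕b31 = 1⊕0⊕1⊕1⊕1⊕1⊕1⊕0⊕0⊕0⊕1⊕0⊕1⊕1⊕0⊕1 = 0
s4: b4⊕b5⊕b6⊕b7⊕b12⊕b13⊕b14⊕b15⊕b20⊕b21⊕b22⊕b23⊕b28⊕b29⊕b30⊕b31 = 0⊕1⊕1⊕1⊕0⊕0⊕1⊕0⊕0⊕1⊕1⊕0⊕0⊕0⊕0⊕1 = 1
s8: b8⊕b9⊕b10⊕b11⊕b12⊕b13⊕b14⊕b15⊕b24⊕b25⊕b26⊕b27⊕b28⊕b29⊕b30⊕b31 = 1⊕0⊕1⊕1⊕0⊕0⊕1⊕0⊕0⊕0⊕1⊕1⊕0⊕0⊕0⊕1 = 1
s16: b16⊕b17⊕b18⊕b19⊕b20⊕b21⊕b22⊕b23⊕b24⊕b25⊕b26⊕b27⊕b28⊕b29⊕b30⊕b31 = 1⊕1⊕0⊕0⊕0⊕1⊕1⊕0⊕0⊕0⊕1⊕1⊕0⊕0⊕0⊕1 = 1
Syndrome (s16...s1) = 11101 → position 29.

11101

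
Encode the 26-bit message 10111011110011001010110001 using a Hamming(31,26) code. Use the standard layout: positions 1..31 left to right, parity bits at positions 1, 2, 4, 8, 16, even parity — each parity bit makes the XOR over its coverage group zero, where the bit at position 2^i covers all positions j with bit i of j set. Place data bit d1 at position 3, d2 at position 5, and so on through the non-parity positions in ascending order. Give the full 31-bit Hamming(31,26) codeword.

0111011110111101011001010110001

Place data bits at non-power-of-two positions: b3=1, b5=0, b6=1, b7=1, b9=1, b10=0, b11=1, b12=1, b13=1, b14=1, b15=0, b17=0, b18=1, b19=1, b20=0, b21=0, b22=1, b23=0, b24=1, b25=0, b26=1, b27=1, b28=0, b29=0, b30=0, b31=1.
p1 = XOR of data positions {3,5,7,9,11,13,15,17,19,21,23,25,27,29,31} = 1⊕0⊕1⊕1⊕1⊕1⊕0⊕0⊕1⊕0⊕0⊕0⊕1⊕0⊕1 = 0
p2 = XOR of data positions {3,6,7,10,11,14,15,18,19,22,23,26,27,30,31} = 1⊕1⊕1⊕0⊕1⊕1⊕0⊕1⊕1⊕1⊕0⊕1⊕1⊕0⊕1 = 1
p4 = XOR of data positions {5,6,7,12,13,14,15,20,21,22,23,28,29,30,31} = 0⊕1⊕1⊕1⊕1⊕1⊕0⊕0⊕0⊕1⊕0⊕0⊕0⊕0⊕1 = 1
p8 = XOR of data positions {9,10,11,12,13,14,15,24,25,26,27,28,29,30,31} = 1⊕0⊕1⊕1⊕1⊕1⊕0⊕1⊕0⊕1⊕1⊕0⊕0⊕0⊕1 = 1
p16 = XOR of data positions {17,18,19,20,21,22,23,24,25,26,27,28,29,30,31} = 0⊕1⊕1⊕0⊕0⊕1⊕0⊕1⊕0⊕1⊕1⊕0⊕0⊕0⊕1 = 1
Codeword b1..b31 = 0111011110111101011001010110001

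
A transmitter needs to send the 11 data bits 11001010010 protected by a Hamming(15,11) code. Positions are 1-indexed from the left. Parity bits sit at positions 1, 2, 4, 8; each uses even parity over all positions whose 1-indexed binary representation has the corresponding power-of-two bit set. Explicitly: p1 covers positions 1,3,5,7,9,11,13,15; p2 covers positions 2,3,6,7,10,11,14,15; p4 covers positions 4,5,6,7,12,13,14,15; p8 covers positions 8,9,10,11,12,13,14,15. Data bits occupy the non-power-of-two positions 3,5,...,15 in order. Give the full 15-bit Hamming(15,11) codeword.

Place data bits at non-power-of-two positions: b3=1, b5=1, b6=0, b7=0, b9=1, b10=0, b11=1, b12=0, b13=0, b14=1, b15=0.
p1 = XOR of data positions {3,5,7,9,11,13,15} = 1⊕1⊕0⊕1⊕1⊕0⊕0 = 0
p2 = XOR of data positions {3,6,7,10,11,14,15} = 1⊕0⊕0⊕0⊕1⊕1⊕0 = 1
p4 = XOR of data positions {5,6,7,12,13,14,15} = 1⊕0⊕0⊕0⊕0⊕1⊕0 = 0
p8 = XOR of data positions {9,10,11,12,13,14,15} = 1⊕0⊕1⊕0⊕0⊕1⊕0 = 1
Codeword b1..b15 = 011010011010010

011010011010010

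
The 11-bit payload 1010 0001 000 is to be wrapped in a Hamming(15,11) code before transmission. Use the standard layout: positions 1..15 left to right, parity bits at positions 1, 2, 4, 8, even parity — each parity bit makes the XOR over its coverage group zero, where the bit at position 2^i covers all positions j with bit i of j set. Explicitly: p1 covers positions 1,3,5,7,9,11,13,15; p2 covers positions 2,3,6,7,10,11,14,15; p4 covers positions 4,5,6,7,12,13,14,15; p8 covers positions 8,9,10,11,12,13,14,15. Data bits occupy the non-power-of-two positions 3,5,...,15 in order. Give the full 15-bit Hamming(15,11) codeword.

101001010001000

Place data bits at non-power-of-two positions: b3=1, b5=0, b6=1, b7=0, b9=0, b10=0, b11=0, b12=1, b13=0, b14=0, b15=0.
p1 = XOR of data positions {3,5,7,9,11,13,15} = 1⊕0⊕0⊕0⊕0⊕0⊕0 = 1
p2 = XOR of data positions {3,6,7,10,11,14,15} = 1⊕1⊕0⊕0⊕0⊕0⊕0 = 0
p4 = XOR of data positions {5,6,7,12,13,14,15} = 0⊕1⊕0⊕1⊕0⊕0⊕0 = 0
p8 = XOR of data positions {9,10,11,12,13,14,15} = 0⊕0⊕0⊕1⊕0⊕0⊕0 = 1
Codeword b1..b15 = 101001010001000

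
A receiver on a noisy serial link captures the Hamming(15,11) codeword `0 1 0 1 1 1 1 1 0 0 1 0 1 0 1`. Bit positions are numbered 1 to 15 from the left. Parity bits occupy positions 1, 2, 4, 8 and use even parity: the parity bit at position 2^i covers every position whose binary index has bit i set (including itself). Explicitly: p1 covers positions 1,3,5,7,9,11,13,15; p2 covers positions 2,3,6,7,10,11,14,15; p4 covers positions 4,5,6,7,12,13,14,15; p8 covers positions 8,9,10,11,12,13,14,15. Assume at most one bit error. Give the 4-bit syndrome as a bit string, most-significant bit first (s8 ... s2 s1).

s1: b1⊕b3⊕b5⊕b7⊕b9⊕b11⊕b13⊕b15 = 0⊕0⊕1⊕1⊕0⊕1⊕1⊕1 = 1
s2: b2⊕b3⊕b6⊕b7⊕b10⊕b11⊕b14⊕b15 = 1⊕0⊕1⊕1⊕0⊕1⊕0⊕1 = 1
s4: b4⊕b5⊕b6⊕b7⊕b12⊕b13⊕b14⊕b15 = 1⊕1⊕1⊕1⊕0⊕1⊕0⊕1 = 0
s8: b8⊕b9⊕b10⊕b11⊕b12⊕b13⊕b14⊕b15 = 1⊕0⊕0⊕1⊕0⊕1⊕0⊕1 = 0
Syndrome (s8...s1) = 0011 → position 3.

0011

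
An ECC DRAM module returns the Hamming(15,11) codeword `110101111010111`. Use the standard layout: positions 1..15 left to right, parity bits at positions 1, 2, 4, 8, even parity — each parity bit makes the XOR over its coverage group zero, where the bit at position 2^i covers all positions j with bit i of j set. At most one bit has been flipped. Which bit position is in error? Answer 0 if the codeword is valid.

0

s1: b1⊕b3⊕b5⊕b7⊕b9⊕b11⊕b13⊕b15 = 1⊕0⊕0⊕1⊕1⊕1⊕1⊕1 = 0
s2: b2⊕b3⊕b6⊕b7⊕b10⊕b11⊕b14⊕b15 = 1⊕0⊕1⊕1⊕0⊕1⊕1⊕1 = 0
s4: b4⊕b5⊕b6⊕b7⊕b12⊕b13⊕b14⊕b15 = 1⊕0⊕1⊕1⊕0⊕1⊕1⊕1 = 0
s8: b8⊕b9⊕b10⊕b11⊕b12⊕b13⊕b14⊕b15 = 1⊕1⊕0⊕1⊕0⊕1⊕1⊕1 = 0
Syndrome (s8...s1) = 0000 → position 0 (no error).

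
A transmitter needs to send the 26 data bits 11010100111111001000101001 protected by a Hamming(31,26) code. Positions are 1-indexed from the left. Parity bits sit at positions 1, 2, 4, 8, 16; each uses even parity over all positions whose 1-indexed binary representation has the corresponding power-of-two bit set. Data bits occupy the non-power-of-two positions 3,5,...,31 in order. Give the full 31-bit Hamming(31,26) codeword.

0010101101001111111001000101001

Place data bits at non-power-of-two positions: b3=1, b5=1, b6=0, b7=1, b9=0, b10=1, b11=0, b12=0, b13=1, b14=1, b15=1, b17=1, b18=1, b19=1, b20=0, b21=0, b22=1, b23=0, b24=0, b25=0, b26=1, b27=0, b28=1, b29=0, b30=0, b31=1.
p1 = XOR of data positions {3,5,7,9,11,13,15,17,19,21,23,25,27,29,31} = 1⊕1⊕1⊕0⊕0⊕1⊕1⊕1⊕1⊕0⊕0⊕0⊕0⊕0⊕1 = 0
p2 = XOR of data positions {3,6,7,10,11,14,15,18,19,22,23,26,27,30,31} = 1⊕0⊕1⊕1⊕0⊕1⊕1⊕1⊕1⊕1⊕0⊕1⊕0⊕0⊕1 = 0
p4 = XOR of data positions {5,6,7,12,13,14,15,20,21,22,23,28,29,30,31} = 1⊕0⊕1⊕0⊕1⊕1⊕1⊕0⊕0⊕1⊕0⊕1⊕0⊕0⊕1 = 0
p8 = XOR of data positions {9,10,11,12,13,14,15,24,25,26,27,28,29,30,31} = 0⊕1⊕0⊕0⊕1⊕1⊕1⊕0⊕0⊕1⊕0⊕1⊕0⊕0⊕1 = 1
p16 = XOR of data positions {17,18,19,20,21,22,23,24,25,26,27,28,29,30,31} = 1⊕1⊕1⊕0⊕0⊕1⊕0⊕0⊕0⊕1⊕0⊕1⊕0⊕0⊕1 = 1
Codeword b1..b31 = 0010101101001111111001000101001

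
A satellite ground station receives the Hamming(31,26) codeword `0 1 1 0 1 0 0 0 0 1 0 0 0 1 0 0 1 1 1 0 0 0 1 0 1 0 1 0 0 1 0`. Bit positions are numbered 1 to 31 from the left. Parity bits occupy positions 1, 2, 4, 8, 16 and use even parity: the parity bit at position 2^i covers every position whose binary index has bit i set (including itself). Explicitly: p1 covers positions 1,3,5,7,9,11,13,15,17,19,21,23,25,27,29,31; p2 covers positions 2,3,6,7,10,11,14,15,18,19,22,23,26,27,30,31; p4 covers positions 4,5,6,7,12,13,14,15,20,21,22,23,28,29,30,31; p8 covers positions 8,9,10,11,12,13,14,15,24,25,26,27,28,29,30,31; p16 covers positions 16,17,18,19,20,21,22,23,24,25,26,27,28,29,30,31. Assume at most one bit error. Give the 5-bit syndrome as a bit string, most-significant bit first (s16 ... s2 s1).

11011

s1: b1⊕b3⊕b5⊕b7⊕b9⊕b11⊕b13⊕b15⊕b17⊕b19⊕b21⊕b23⊕b25⊕b27⊕b29⊕b31 = 0⊕1⊕1⊕0⊕0⊕0⊕0⊕0⊕1⊕1⊕0⊕1⊕1⊕1⊕0⊕0 = 1
s2: b2⊕b3⊕b6⊕b7⊕b10⊕b11⊕b14⊕b15⊕b18⊕b19⊕b22⊕b23⊕b26⊕b27⊕b30⊕b31 = 1⊕1⊕0⊕0⊕1⊕0⊕1⊕0⊕1⊕1⊕0⊕1⊕0⊕1⊕1⊕0 = 1
s4: b4⊕b5⊕b6⊕b7⊕b12⊕b13⊕b14⊕b15⊕b20⊕b21⊕b22⊕b23⊕b28⊕b29⊕b30⊕b31 = 0⊕1⊕0⊕0⊕0⊕0⊕1⊕0⊕0⊕0⊕0⊕1⊕0⊕0⊕1⊕0 = 0
s8: b8⊕b9⊕b10⊕b11⊕b12⊕b13⊕b14⊕b15⊕b24⊕b25⊕b26⊕b27⊕b28⊕b29⊕b30⊕b31 = 0⊕0⊕1⊕0⊕0⊕0⊕1⊕0⊕0⊕1⊕0⊕1⊕0⊕0⊕1⊕0 = 1
s16: b16⊕b17⊕b18⊕b19⊕b20⊕b21⊕b22⊕b23⊕b24⊕b25⊕b26⊕b27⊕b28⊕b29⊕b30⊕b31 = 0⊕1⊕1⊕1⊕0⊕0⊕0⊕1⊕0⊕1⊕0⊕1⊕0⊕0⊕1⊕0 = 1
Syndrome (s16...s1) = 11011 → position 27.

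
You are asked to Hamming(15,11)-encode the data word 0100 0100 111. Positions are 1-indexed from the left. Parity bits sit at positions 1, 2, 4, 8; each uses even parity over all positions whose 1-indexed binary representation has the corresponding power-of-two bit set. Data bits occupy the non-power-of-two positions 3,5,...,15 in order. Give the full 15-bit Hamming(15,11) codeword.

Place data bits at non-power-of-two positions: b3=0, b5=1, b6=0, b7=0, b9=0, b10=1, b11=0, b12=0, b13=1, b14=1, b15=1.
p1 = XOR of data positions {3,5,7,9,11,13,15} = 0⊕1⊕0⊕0⊕0⊕1⊕1 = 1
p2 = XOR of data positions {3,6,7,10,11,14,15} = 0⊕0⊕0⊕1⊕0⊕1⊕1 = 1
p4 = XOR of data positions {5,6,7,12,13,14,15} = 1⊕0⊕0⊕0⊕1⊕1⊕1 = 0
p8 = XOR of data positions {9,10,11,12,13,14,15} = 0⊕1⊕0⊕0⊕1⊕1⊕1 = 0
Codeword b1..b15 = 110010000100111

110010000100111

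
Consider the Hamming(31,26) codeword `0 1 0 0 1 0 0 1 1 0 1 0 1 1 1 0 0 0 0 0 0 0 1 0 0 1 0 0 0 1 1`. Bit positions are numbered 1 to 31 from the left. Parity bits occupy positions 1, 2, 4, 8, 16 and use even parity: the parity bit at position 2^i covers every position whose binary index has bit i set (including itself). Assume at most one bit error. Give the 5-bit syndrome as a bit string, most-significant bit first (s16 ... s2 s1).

01101

s1: b1⊕b3⊕b5⊕b7⊕b9⊕b11⊕b13⊕b15⊕b17⊕b19⊕b21⊕b23⊕b25⊕b27⊕b29⊕b31 = 0⊕0⊕1⊕0⊕1⊕1⊕1⊕1⊕0⊕0⊕0⊕1⊕0⊕0⊕0⊕1 = 1
s2: b2⊕b3⊕b6⊕b7⊕b10⊕b11⊕b14⊕b15⊕b18⊕b19⊕b22⊕b23⊕b26⊕b27⊕b30⊕b31 = 1⊕0⊕0⊕0⊕0⊕1⊕1⊕1⊕0⊕0⊕0⊕1⊕1⊕0⊕1⊕1 = 0
s4: b4⊕b5⊕b6⊕b7⊕b12⊕b13⊕b14⊕b15⊕b20⊕b21⊕b22⊕b23⊕b28⊕b29⊕b30⊕b31 = 0⊕1⊕0⊕0⊕0⊕1⊕1⊕1⊕0⊕0⊕0⊕1⊕0⊕0⊕1⊕1 = 1
s8: b8⊕b9⊕b10⊕b11⊕b12⊕b13⊕b14⊕b15⊕b24⊕b25⊕b26⊕b27⊕b28⊕b29⊕b30⊕b31 = 1⊕1⊕0⊕1⊕0⊕1⊕1⊕1⊕0⊕0⊕1⊕0⊕0⊕0⊕1⊕1 = 1
s16: b16⊕b17⊕b18⊕b19⊕b20⊕b21⊕b22⊕b23⊕b24⊕b25⊕b26⊕b27⊕b28⊕b29⊕b30⊕b31 = 0⊕0⊕0⊕0⊕0⊕0⊕0⊕1⊕0⊕0⊕1⊕0⊕0⊕0⊕1⊕1 = 0
Syndrome (s16...s1) = 01101 → position 13.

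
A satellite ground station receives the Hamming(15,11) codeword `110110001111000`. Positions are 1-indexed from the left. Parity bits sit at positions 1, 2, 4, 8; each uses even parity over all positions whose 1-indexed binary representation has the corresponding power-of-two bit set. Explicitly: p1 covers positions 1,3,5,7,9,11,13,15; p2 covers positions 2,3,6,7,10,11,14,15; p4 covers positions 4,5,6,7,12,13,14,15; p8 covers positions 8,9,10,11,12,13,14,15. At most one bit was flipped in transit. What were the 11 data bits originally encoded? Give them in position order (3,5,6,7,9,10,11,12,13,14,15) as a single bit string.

s1: b1⊕b3⊕b5⊕b7⊕b9⊕b11⊕b13⊕b15 = 1⊕0⊕1⊕0⊕1⊕1⊕0⊕0 = 0
s2: b2⊕b3⊕b6⊕b7⊕b10⊕b11⊕b14⊕b15 = 1⊕0⊕0⊕0⊕1⊕1⊕0⊕0 = 1
s4: b4⊕b5⊕b6⊕b7⊕b12⊕b13⊕b14⊕b15 = 1⊕1⊕0⊕0⊕1⊕0⊕0⊕0 = 1
s8: b8⊕b9⊕b10⊕b11⊕b12⊕b13⊕b14⊕b15 = 0⊕1⊕1⊕1⊕1⊕0⊕0⊕0 = 0
Syndrome (s8...s1) = 0110 → position 6.
Flip bit 6: corrected codeword = 110111001111000
Data bits at positions 3,5,6,7,9,10,11,12,13,14,15: 01101111000

01101111000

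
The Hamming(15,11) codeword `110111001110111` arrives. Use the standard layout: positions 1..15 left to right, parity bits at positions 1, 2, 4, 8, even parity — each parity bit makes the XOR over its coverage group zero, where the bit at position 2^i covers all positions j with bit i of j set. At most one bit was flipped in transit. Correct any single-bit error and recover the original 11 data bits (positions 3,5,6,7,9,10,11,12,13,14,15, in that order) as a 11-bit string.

s1: b1⊕b3⊕b5⊕b7⊕b9⊕b11⊕b13⊕b15 = 1⊕0⊕1⊕0⊕1⊕1⊕1⊕1 = 0
s2: b2⊕b3⊕b6⊕b7⊕b10⊕b11⊕b14⊕b15 = 1⊕0⊕1⊕0⊕1⊕1⊕1⊕1 = 0
s4: b4⊕b5⊕b6⊕b7⊕b12⊕b13⊕b14⊕b15 = 1⊕1⊕1⊕0⊕0⊕1⊕1⊕1 = 0
s8: b8⊕b9⊕b10⊕b11⊕b12⊕b13⊕b14⊕b15 = 0⊕1⊕1⊕1⊕0⊕1⊕1⊕1 = 0
Syndrome (s8...s1) = 0000 → position 0 (no error).
No correction needed.
Data bits at positions 3,5,6,7,9,10,11,12,13,14,15: 01101110111

01101110111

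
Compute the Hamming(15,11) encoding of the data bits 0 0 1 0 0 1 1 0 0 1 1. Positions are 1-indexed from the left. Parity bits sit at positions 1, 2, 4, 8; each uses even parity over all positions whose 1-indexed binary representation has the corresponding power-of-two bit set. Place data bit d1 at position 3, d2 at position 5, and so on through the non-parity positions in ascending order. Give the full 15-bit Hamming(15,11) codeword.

010101000110011

Place data bits at non-power-of-two positions: b3=0, b5=0, b6=1, b7=0, b9=0, b10=1, b11=1, b12=0, b13=0, b14=1, b15=1.
p1 = XOR of data positions {3,5,7,9,11,13,15} = 0⊕0⊕0⊕0⊕1⊕0⊕1 = 0
p2 = XOR of data positions {3,6,7,10,11,14,15} = 0⊕1⊕0⊕1⊕1⊕1⊕1 = 1
p4 = XOR of data positions {5,6,7,12,13,14,15} = 0⊕1⊕0⊕0⊕0⊕1⊕1 = 1
p8 = XOR of data positions {9,10,11,12,13,14,15} = 0⊕1⊕1⊕0⊕0⊕1⊕1 = 0
Codeword b1..b15 = 010101000110011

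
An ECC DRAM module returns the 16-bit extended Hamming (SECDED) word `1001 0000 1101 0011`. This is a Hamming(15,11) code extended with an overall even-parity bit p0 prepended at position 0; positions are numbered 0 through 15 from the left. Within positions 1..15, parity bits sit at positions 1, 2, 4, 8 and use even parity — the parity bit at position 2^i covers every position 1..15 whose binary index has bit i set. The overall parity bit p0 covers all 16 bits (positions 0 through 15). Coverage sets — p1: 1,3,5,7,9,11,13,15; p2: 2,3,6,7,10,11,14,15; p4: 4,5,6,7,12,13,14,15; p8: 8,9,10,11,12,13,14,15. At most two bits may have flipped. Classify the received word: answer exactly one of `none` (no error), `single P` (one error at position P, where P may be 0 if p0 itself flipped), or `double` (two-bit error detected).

single 8

s1: b1⊕b3⊕b5⊕b7⊕b9⊕b11⊕b13⊕b15 = 0⊕1⊕0⊕0⊕1⊕1⊕0⊕1 = 0
s2: b2⊕b3⊕b6⊕b7⊕b10⊕b11⊕b14⊕b15 = 0⊕1⊕0⊕0⊕0⊕1⊕1⊕1 = 0
s4: b4⊕b5⊕b6⊕b7⊕b12⊕b13⊕b14⊕b15 = 0⊕0⊕0⊕0⊕0⊕0⊕1⊕1 = 0
s8: b8⊕b9⊕b10⊕b11⊕b12⊕b13⊕b14⊕b15 = 1⊕1⊕0⊕1⊕0⊕0⊕1⊕1 = 1
Syndrome (s8...s1) = 1000 → position 8.
Overall parity (XOR of all 16 bits, including p0): 1⊕0⊕0⊕1⊕0⊕0⊕0⊕0⊕1⊕1⊕0⊕1⊕0⊕0⊕1⊕1 = 1
Overall=1, syndrome position=8 → single-bit error at position 8.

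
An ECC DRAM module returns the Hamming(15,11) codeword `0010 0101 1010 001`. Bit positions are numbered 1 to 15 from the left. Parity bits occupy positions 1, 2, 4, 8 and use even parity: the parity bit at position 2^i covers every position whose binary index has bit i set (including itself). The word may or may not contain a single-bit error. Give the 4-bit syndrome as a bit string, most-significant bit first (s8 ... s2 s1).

s1: b1⊕b3⊕b5⊕b7⊕b9⊕b11⊕b13⊕b15 = 0⊕1⊕0⊕0⊕1⊕1⊕0⊕1 = 0
s2: b2⊕b3⊕b6⊕b7⊕b10⊕b11⊕b14⊕b15 = 0⊕1⊕1⊕0⊕0⊕1⊕0⊕1 = 0
s4: b4⊕b5⊕b6⊕b7⊕b12⊕b13⊕b14⊕b15 = 0⊕0⊕1⊕0⊕0⊕0⊕0⊕1 = 0
s8: b8⊕b9⊕b10⊕b11⊕b12⊕b13⊕b14⊕b15 = 1⊕1⊕0⊕1⊕0⊕0⊕0⊕1 = 0
Syndrome (s8...s1) = 0000 → position 0 (no error).

0000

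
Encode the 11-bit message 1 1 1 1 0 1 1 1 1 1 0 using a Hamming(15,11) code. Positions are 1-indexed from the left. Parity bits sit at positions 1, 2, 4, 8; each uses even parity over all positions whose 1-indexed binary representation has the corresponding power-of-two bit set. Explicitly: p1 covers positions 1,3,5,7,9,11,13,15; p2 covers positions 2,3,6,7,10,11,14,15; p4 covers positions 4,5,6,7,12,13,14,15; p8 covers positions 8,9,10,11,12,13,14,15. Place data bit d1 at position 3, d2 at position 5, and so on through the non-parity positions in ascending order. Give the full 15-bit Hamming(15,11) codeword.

Place data bits at non-power-of-two positions: b3=1, b5=1, b6=1, b7=1, b9=0, b10=1, b11=1, b12=1, b13=1, b14=1, b15=0.
p1 = XOR of data positions {3,5,7,9,11,13,15} = 1⊕1⊕1⊕0⊕1⊕1⊕0 = 1
p2 = XOR of data positions {3,6,7,10,11,14,15} = 1⊕1⊕1⊕1⊕1⊕1⊕0 = 0
p4 = XOR of data positions {5,6,7,12,13,14,15} = 1⊕1⊕1⊕1⊕1⊕1⊕0 = 0
p8 = XOR of data positions {9,10,11,12,13,14,15} = 0⊕1⊕1⊕1⊕1⊕1⊕0 = 1
Codeword b1..b15 = 101011110111110

101011110111110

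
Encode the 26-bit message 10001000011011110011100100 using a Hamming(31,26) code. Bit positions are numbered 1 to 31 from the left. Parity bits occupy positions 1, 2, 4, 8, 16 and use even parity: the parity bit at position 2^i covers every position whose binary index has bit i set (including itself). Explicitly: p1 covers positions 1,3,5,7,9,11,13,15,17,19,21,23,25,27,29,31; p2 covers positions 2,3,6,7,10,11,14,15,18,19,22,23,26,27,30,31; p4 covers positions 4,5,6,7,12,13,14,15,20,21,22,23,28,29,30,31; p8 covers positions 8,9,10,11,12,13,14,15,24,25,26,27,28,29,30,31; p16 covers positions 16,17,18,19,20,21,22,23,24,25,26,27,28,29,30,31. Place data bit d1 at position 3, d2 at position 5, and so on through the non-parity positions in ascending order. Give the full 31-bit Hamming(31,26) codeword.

1011000110000110011110011100100

Place data bits at non-power-of-two positions: b3=1, b5=0, b6=0, b7=0, b9=1, b10=0, b11=0, b12=0, b13=0, b14=1, b15=1, b17=0, b18=1, b19=1, b20=1, b21=1, b22=0, b23=0, b24=1, b25=1, b26=1, b27=0, b28=0, b29=1, b30=0, b31=0.
p1 = XOR of data positions {3,5,7,9,11,13,15,17,19,21,23,25,27,29,31} = 1⊕0⊕0⊕1⊕0⊕0⊕1⊕0⊕1⊕1⊕0⊕1⊕0⊕1⊕0 = 1
p2 = XOR of data positions {3,6,7,10,11,14,15,18,19,22,23,26,27,30,31} = 1⊕0⊕0⊕0⊕0⊕1⊕1⊕1⊕1⊕0⊕0⊕1⊕0⊕0⊕0 = 0
p4 = XOR of data positions {5,6,7,12,13,14,15,20,21,22,23,28,29,30,31} = 0⊕0⊕0⊕0⊕0⊕1⊕1⊕1⊕1⊕0⊕0⊕0⊕1⊕0⊕0 = 1
p8 = XOR of data positions {9,10,11,12,13,14,15,24,25,26,27,28,29,30,31} = 1⊕0⊕0⊕0⊕0⊕1⊕1⊕1⊕1⊕1⊕0⊕0⊕1⊕0⊕0 = 1
p16 = XOR of data positions {17,18,19,20,21,22,23,24,25,26,27,28,29,30,31} = 0⊕1⊕1⊕1⊕1⊕0⊕0⊕1⊕1⊕1⊕0⊕0⊕1⊕0⊕0 = 0
Codeword b1..b31 = 1011000110000110011110011100100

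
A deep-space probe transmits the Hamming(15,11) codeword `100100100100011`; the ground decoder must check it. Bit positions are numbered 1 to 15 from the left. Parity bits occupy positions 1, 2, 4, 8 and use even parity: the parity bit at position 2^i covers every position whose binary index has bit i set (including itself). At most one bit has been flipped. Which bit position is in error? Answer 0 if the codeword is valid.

s1: b1⊕b3⊕b5⊕b7⊕b9⊕b11⊕b13⊕b15 = 1⊕0⊕0⊕1⊕0⊕0⊕0⊕1 = 1
s2: b2⊕b3⊕b6⊕b7⊕b10⊕b11⊕b14⊕b15 = 0⊕0⊕0⊕1⊕1⊕0⊕1⊕1 = 0
s4: b4⊕b5⊕b6⊕b7⊕b12⊕b13⊕b14⊕b15 = 1⊕0⊕0⊕1⊕0⊕0⊕1⊕1 = 0
s8: b8⊕b9⊕b10⊕b11⊕b12⊕b13⊕b14⊕b15 = 0⊕0⊕1⊕0⊕0⊕0⊕1⊕1 = 1
Syndrome (s8...s1) = 1001 → position 9.

9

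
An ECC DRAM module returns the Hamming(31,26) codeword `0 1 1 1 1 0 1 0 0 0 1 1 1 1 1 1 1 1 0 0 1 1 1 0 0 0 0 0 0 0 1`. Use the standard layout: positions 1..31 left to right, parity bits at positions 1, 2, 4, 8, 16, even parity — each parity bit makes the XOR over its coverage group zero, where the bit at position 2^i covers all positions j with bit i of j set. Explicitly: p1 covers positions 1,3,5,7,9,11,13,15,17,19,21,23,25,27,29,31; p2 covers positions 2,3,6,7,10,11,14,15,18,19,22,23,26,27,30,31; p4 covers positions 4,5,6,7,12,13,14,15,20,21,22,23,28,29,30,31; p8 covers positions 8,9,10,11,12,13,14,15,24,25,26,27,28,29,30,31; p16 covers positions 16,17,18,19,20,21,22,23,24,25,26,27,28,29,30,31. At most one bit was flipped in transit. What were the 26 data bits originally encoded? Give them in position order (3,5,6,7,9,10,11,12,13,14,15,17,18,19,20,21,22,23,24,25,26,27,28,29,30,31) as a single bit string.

11010011111110111100000001

s1: b1⊕b3⊕b5⊕b7⊕b9⊕b11⊕b13⊕b15⊕b17⊕b19⊕b21⊕b23⊕b25⊕b27⊕b29⊕b31 = 0⊕1⊕1⊕1⊕0⊕1⊕1⊕1⊕1⊕0⊕1⊕1⊕0⊕0⊕0⊕1 = 0
s2: b2⊕b3⊕b6⊕b7⊕b10⊕b11⊕b14⊕b15⊕b18⊕b19⊕b22⊕b23⊕b26⊕b27⊕b30⊕b31 = 1⊕1⊕0⊕1⊕0⊕1⊕1⊕1⊕1⊕0⊕1⊕1⊕0⊕0⊕0⊕1 = 0
s4: b4⊕b5⊕b6⊕b7⊕b12⊕b13⊕b14⊕b15⊕b20⊕b21⊕b22⊕b23⊕b28⊕b29⊕b30⊕b31 = 1⊕1⊕0⊕1⊕1⊕1⊕1⊕1⊕0⊕1⊕1⊕1⊕0⊕0⊕0⊕1 = 1
s8: b8⊕b9⊕b10⊕b11⊕b12⊕b13⊕b14⊕b15⊕b24⊕b25⊕b26⊕b27⊕b28⊕b29⊕b30⊕b31 = 0⊕0⊕0⊕1⊕1⊕1⊕1⊕1⊕0⊕0⊕0⊕0⊕0⊕0⊕0⊕1 = 0
s16: b16⊕b17⊕b18⊕b19⊕b20⊕b21⊕b22⊕b23⊕b24⊕b25⊕b26⊕b27⊕b28⊕b29⊕b30⊕b31 = 1⊕1⊕1⊕0⊕0⊕1⊕1⊕1⊕0⊕0⊕0⊕0⊕0⊕0⊕0⊕1 = 1
Syndrome (s16...s1) = 10100 → position 20.
Flip bit 20: corrected codeword = 0111101000111111110111100000001
Data bits at positions 3,5,6,7,9,10,11,12,13,14,15,17,18,19,20,21,22,23,24,25,26,27,28,29,30,31: 11010011111110111100000001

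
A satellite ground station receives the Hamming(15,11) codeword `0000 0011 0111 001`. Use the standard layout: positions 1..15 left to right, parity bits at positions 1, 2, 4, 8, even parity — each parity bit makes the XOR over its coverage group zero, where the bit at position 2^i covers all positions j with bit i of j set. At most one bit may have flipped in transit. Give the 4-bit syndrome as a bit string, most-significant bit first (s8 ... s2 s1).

s1: b1⊕b3⊕b5⊕b7⊕b9⊕b11⊕b13⊕b15 = 0⊕0⊕0⊕1⊕0⊕1⊕0⊕1 = 1
s2: b2⊕b3⊕b6⊕b7⊕b10⊕b11⊕b14⊕b15 = 0⊕0⊕0⊕1⊕1⊕1⊕0⊕1 = 0
s4: b4⊕b5⊕b6⊕b7⊕b12⊕b13⊕b14⊕b15 = 0⊕0⊕0⊕1⊕1⊕0⊕0⊕1 = 1
s8: b8⊕b9⊕b10⊕b11⊕b12⊕b13⊕b14⊕b15 = 1⊕0⊕1⊕1⊕1⊕0⊕0⊕1 = 1
Syndrome (s8...s1) = 1101 → position 13.

1101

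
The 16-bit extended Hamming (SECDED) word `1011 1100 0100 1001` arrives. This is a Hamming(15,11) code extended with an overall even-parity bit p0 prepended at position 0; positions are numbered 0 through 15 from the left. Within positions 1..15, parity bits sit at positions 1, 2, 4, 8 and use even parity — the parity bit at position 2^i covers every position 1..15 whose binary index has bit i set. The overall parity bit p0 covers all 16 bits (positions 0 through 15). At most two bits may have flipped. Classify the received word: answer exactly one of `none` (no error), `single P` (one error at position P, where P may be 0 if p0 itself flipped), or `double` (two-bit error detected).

s1: b1⊕b3⊕b5⊕b7⊕b9⊕b11⊕b13⊕b15 = 0⊕1⊕1⊕0⊕1⊕0⊕0⊕1 = 0
s2: b2⊕b3⊕b6⊕b7⊕b10⊕b11⊕b14⊕b15 = 1⊕1⊕0⊕0⊕0⊕0⊕0⊕1 = 1
s4: b4⊕b5⊕b6⊕b7⊕b12⊕b13⊕b14⊕b15 = 1⊕1⊕0⊕0⊕1⊕0⊕0⊕1 = 0
s8: b8⊕b9⊕b10⊕b11⊕b12⊕b13⊕b14⊕b15 = 0⊕1⊕0⊕0⊕1⊕0⊕0⊕1 = 1
Syndrome (s8...s1) = 1010 → position 10.
Overall parity (XOR of all 16 bits, including p0): 1⊕0⊕1⊕1⊕1⊕1⊕0⊕0⊕0⊕1⊕0⊕0⊕1⊕0⊕0⊕1 = 0
Overall=0, syndrome position=10 → double-bit error detected (uncorrectable).

double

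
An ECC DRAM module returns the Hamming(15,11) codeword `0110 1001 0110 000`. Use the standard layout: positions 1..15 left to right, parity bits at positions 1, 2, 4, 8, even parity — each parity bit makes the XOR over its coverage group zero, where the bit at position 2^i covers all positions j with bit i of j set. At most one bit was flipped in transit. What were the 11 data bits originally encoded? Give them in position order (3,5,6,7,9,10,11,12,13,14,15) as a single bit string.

s1: b1⊕b3⊕b5⊕b7⊕b9⊕b11⊕b13⊕b15 = 0⊕1⊕1⊕0⊕0⊕1⊕0⊕0 = 1
s2: b2⊕b3⊕b6⊕b7⊕b10⊕b11⊕b14⊕b15 = 1⊕1⊕0⊕0⊕1⊕1⊕0⊕0 = 0
s4: b4⊕b5⊕b6⊕b7⊕b12⊕b13⊕b14⊕b15 = 0⊕1⊕0⊕0⊕0⊕0⊕0⊕0 = 1
s8: b8⊕b9⊕b10⊕b11⊕b12⊕b13⊕b14⊕b15 = 1⊕0⊕1⊕1⊕0⊕0⊕0⊕0 = 1
Syndrome (s8...s1) = 1101 → position 13.
Flip bit 13: corrected codeword = 011010010110100
Data bits at positions 3,5,6,7,9,10,11,12,13,14,15: 11000110100

11000110100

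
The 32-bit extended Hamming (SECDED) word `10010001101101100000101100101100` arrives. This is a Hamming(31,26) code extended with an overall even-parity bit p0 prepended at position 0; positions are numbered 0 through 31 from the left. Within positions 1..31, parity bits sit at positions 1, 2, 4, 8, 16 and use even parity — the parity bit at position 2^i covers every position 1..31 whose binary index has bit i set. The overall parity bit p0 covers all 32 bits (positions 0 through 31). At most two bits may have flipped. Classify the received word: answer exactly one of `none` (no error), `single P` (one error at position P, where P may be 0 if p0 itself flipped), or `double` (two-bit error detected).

s1: b1⊕b3⊕b5⊕b7⊕b9⊕b11⊕b13⊕b15⊕b17⊕b19⊕b21⊕b23⊕b25⊕b27⊕b29⊕b31 = 0⊕1⊕0⊕1⊕0⊕1⊕1⊕0⊕0⊕0⊕0⊕1⊕0⊕0⊕1⊕0 = 0
s2: b2⊕b3⊕b6⊕b7⊕b10⊕b11⊕b14⊕b15⊕b18⊕b19⊕b22⊕b23⊕b26⊕b27⊕b30⊕b31 = 0⊕1⊕0⊕1⊕1⊕1⊕1⊕0⊕0⊕0⊕1⊕1⊕1⊕0⊕0⊕0 = 0
s4: b4⊕b5⊕b6⊕b7⊕b12⊕b13⊕b14⊕b15⊕b20⊕b21⊕b22⊕b23⊕b28⊕b29⊕b30⊕b31 = 0⊕0⊕0⊕1⊕0⊕1⊕1⊕0⊕1⊕0⊕1⊕1⊕1⊕1⊕0⊕0 = 0
s8: b8⊕b9⊕b10⊕b11⊕b12⊕b13⊕b14⊕b15⊕b24⊕b25⊕b26⊕b27⊕b28⊕b29⊕b30⊕b31 = 1⊕0⊕1⊕1⊕0⊕1⊕1⊕0⊕0⊕0⊕1⊕0⊕1⊕1⊕0⊕0 = 0
s16: b16⊕b17⊕b18⊕b19⊕b20⊕b21⊕b22⊕b23⊕b24⊕b25⊕b26⊕b27⊕b28⊕b29⊕b30⊕b31 = 0⊕0⊕0⊕0⊕1⊕0⊕1⊕1⊕0⊕0⊕1⊕0⊕1⊕1⊕0⊕0 = 0
Syndrome (s16...s1) = 00000 → position 0 (no error).
Overall parity (XOR of all 32 bits, including p0): 1⊕0⊕0⊕1⊕0⊕0⊕0⊕1⊕1⊕0⊕1⊕1⊕0⊕1⊕1⊕0⊕0⊕0⊕0⊕0⊕1⊕0⊕1⊕1⊕0⊕0⊕1⊕0⊕1⊕1⊕0⊕0 = 0
Overall=0, syndrome position=0 → no error.

none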